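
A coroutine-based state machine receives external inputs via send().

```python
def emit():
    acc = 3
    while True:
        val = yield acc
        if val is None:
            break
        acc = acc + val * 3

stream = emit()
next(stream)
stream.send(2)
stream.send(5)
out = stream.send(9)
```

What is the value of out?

Step 1: next() -> yield acc=3.
Step 2: send(2) -> val=2, acc = 3 + 2*3 = 9, yield 9.
Step 3: send(5) -> val=5, acc = 9 + 5*3 = 24, yield 24.
Step 4: send(9) -> val=9, acc = 24 + 9*3 = 51, yield 51.
Therefore out = 51.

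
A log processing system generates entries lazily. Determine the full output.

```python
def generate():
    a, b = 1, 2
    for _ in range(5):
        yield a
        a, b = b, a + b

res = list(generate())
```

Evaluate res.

Step 1: Fibonacci-like sequence starting with a=1, b=2:
  Iteration 1: yield a=1, then a,b = 2,3
  Iteration 2: yield a=2, then a,b = 3,5
  Iteration 3: yield a=3, then a,b = 5,8
  Iteration 4: yield a=5, then a,b = 8,13
  Iteration 5: yield a=8, then a,b = 13,21
Therefore res = [1, 2, 3, 5, 8].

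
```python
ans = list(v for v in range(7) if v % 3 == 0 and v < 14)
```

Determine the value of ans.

Step 1: Filter range(7) where v % 3 == 0 and v < 14:
  v=0: both conditions met, included
  v=1: excluded (1 % 3 != 0)
  v=2: excluded (2 % 3 != 0)
  v=3: both conditions met, included
  v=4: excluded (4 % 3 != 0)
  v=5: excluded (5 % 3 != 0)
  v=6: both conditions met, included
Therefore ans = [0, 3, 6].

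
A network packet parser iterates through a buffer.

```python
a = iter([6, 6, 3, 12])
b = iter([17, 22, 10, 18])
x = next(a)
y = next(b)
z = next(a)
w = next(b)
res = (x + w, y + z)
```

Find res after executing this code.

Step 1: a iterates [6, 6, 3, 12], b iterates [17, 22, 10, 18].
Step 2: x = next(a) = 6, y = next(b) = 17.
Step 3: z = next(a) = 6, w = next(b) = 22.
Step 4: res = (6 + 22, 17 + 6) = (28, 23).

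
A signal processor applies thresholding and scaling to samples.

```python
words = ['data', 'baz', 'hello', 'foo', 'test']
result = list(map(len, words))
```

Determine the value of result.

Step 1: Map len() to each word:
  'data' -> 4
  'baz' -> 3
  'hello' -> 5
  'foo' -> 3
  'test' -> 4
Therefore result = [4, 3, 5, 3, 4].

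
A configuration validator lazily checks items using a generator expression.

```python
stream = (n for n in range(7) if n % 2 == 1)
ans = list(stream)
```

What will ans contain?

Step 1: Filter range(7) keeping only odd values:
  n=0: even, excluded
  n=1: odd, included
  n=2: even, excluded
  n=3: odd, included
  n=4: even, excluded
  n=5: odd, included
  n=6: even, excluded
Therefore ans = [1, 3, 5].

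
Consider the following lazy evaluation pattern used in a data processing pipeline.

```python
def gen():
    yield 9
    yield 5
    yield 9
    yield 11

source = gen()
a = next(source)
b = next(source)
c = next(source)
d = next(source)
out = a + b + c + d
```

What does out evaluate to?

Step 1: Create generator and consume all values:
  a = next(source) = 9
  b = next(source) = 5
  c = next(source) = 9
  d = next(source) = 11
Step 2: out = 9 + 5 + 9 + 11 = 34.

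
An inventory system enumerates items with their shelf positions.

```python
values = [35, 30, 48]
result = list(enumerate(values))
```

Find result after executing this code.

Step 1: enumerate pairs each element with its index:
  (0, 35)
  (1, 30)
  (2, 48)
Therefore result = [(0, 35), (1, 30), (2, 48)].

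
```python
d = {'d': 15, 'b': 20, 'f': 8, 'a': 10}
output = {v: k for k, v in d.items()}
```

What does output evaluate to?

Step 1: Invert dict (swap keys and values):
  'd': 15 -> 15: 'd'
  'b': 20 -> 20: 'b'
  'f': 8 -> 8: 'f'
  'a': 10 -> 10: 'a'
Therefore output = {15: 'd', 20: 'b', 8: 'f', 10: 'a'}.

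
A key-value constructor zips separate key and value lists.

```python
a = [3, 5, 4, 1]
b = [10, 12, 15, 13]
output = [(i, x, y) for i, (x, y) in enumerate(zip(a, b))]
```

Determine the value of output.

Step 1: enumerate(zip(a, b)) gives index with paired elements:
  i=0: (3, 10)
  i=1: (5, 12)
  i=2: (4, 15)
  i=3: (1, 13)
Therefore output = [(0, 3, 10), (1, 5, 12), (2, 4, 15), (3, 1, 13)].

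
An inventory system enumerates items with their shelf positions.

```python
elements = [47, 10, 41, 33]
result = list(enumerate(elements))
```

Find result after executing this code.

Step 1: enumerate pairs each element with its index:
  (0, 47)
  (1, 10)
  (2, 41)
  (3, 33)
Therefore result = [(0, 47), (1, 10), (2, 41), (3, 33)].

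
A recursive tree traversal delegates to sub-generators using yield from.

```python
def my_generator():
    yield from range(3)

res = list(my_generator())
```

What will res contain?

Step 1: yield from delegates to the iterable, yielding each element.
Step 2: Collected values: [0, 1, 2].
Therefore res = [0, 1, 2].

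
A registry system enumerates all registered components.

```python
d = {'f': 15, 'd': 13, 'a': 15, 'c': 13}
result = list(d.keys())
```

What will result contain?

Step 1: d.keys() returns the dictionary keys in insertion order.
Therefore result = ['f', 'd', 'a', 'c'].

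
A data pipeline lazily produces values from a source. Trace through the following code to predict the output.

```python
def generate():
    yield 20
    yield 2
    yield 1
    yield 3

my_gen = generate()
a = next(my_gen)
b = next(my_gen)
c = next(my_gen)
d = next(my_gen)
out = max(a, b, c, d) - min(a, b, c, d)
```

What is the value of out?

Step 1: Create generator and consume all values:
  a = next(my_gen) = 20
  b = next(my_gen) = 2
  c = next(my_gen) = 1
  d = next(my_gen) = 3
Step 2: max = 20, min = 1, out = 20 - 1 = 19.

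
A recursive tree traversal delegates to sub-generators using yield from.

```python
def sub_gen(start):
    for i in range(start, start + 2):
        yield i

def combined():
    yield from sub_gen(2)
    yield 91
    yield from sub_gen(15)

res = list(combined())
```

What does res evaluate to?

Step 1: combined() delegates to sub_gen(2):
  yield 2
  yield 3
Step 2: yield 91
Step 3: Delegates to sub_gen(15):
  yield 15
  yield 16
Therefore res = [2, 3, 91, 15, 16].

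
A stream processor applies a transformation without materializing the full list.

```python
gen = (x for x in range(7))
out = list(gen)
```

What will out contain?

Step 1: Generator expression iterates range(7): [0, 1, 2, 3, 4, 5, 6].
Step 2: list() collects all values.
Therefore out = [0, 1, 2, 3, 4, 5, 6].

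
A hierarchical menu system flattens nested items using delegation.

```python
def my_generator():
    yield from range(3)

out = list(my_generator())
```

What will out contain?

Step 1: yield from delegates to the iterable, yielding each element.
Step 2: Collected values: [0, 1, 2].
Therefore out = [0, 1, 2].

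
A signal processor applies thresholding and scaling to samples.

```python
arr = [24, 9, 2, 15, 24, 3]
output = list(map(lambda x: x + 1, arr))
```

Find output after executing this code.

Step 1: Apply lambda x: x + 1 to each element:
  24 -> 25
  9 -> 10
  2 -> 3
  15 -> 16
  24 -> 25
  3 -> 4
Therefore output = [25, 10, 3, 16, 25, 4].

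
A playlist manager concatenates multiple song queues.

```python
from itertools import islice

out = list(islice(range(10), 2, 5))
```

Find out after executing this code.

Step 1: islice(range(10), 2, 5) takes elements at indices [2, 5).
Step 2: Elements: [2, 3, 4].
Therefore out = [2, 3, 4].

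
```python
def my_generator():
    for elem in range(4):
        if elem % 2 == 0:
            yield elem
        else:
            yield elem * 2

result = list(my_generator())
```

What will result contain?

Step 1: For each elem in range(4), yield elem if even, else elem*2:
  elem=0 (even): yield 0
  elem=1 (odd): yield 1*2 = 2
  elem=2 (even): yield 2
  elem=3 (odd): yield 3*2 = 6
Therefore result = [0, 2, 2, 6].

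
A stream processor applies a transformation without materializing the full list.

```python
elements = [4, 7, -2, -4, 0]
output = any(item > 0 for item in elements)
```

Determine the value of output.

Step 1: Check item > 0 for each element in [4, 7, -2, -4, 0]:
  4 > 0: True
  7 > 0: True
  -2 > 0: False
  -4 > 0: False
  0 > 0: False
Step 2: any() returns True.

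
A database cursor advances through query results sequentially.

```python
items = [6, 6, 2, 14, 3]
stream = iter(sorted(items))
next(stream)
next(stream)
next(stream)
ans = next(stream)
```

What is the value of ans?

Step 1: sorted([6, 6, 2, 14, 3]) = [2, 3, 6, 6, 14].
Step 2: Create iterator and skip 3 elements.
Step 3: next() returns 6.
Therefore ans = 6.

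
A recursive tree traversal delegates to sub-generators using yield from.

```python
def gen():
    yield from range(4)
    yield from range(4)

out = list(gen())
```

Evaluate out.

Step 1: Trace yields in order:
  yield 0
  yield 1
  yield 2
  yield 3
  yield 0
  yield 1
  yield 2
  yield 3
Therefore out = [0, 1, 2, 3, 0, 1, 2, 3].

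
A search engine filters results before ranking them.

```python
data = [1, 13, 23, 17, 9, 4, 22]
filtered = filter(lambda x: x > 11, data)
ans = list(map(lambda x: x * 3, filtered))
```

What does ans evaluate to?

Step 1: Filter data for elements > 11:
  1: removed
  13: kept
  23: kept
  17: kept
  9: removed
  4: removed
  22: kept
Step 2: Map x * 3 on filtered [13, 23, 17, 22]:
  13 -> 39
  23 -> 69
  17 -> 51
  22 -> 66
Therefore ans = [39, 69, 51, 66].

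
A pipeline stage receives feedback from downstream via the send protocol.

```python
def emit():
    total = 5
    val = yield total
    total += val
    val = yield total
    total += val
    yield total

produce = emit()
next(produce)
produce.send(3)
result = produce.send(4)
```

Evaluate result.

Step 1: next() -> yield total=5.
Step 2: send(3) -> val=3, total = 5+3 = 8, yield 8.
Step 3: send(4) -> val=4, total = 8+4 = 12, yield 12.
Therefore result = 12.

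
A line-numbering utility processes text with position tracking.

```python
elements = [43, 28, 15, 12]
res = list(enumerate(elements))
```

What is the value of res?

Step 1: enumerate pairs each element with its index:
  (0, 43)
  (1, 28)
  (2, 15)
  (3, 12)
Therefore res = [(0, 43), (1, 28), (2, 15), (3, 12)].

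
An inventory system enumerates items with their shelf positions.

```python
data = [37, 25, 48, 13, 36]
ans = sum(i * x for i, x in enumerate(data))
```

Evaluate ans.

Step 1: Compute i * x for each (i, x) in enumerate([37, 25, 48, 13, 36]):
  i=0, x=37: 0*37 = 0
  i=1, x=25: 1*25 = 25
  i=2, x=48: 2*48 = 96
  i=3, x=13: 3*13 = 39
  i=4, x=36: 4*36 = 144
Step 2: sum = 0 + 25 + 96 + 39 + 144 = 304.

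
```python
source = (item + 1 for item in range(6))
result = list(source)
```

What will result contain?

Step 1: For each item in range(6), compute item+1:
  item=0: 0+1 = 1
  item=1: 1+1 = 2
  item=2: 2+1 = 3
  item=3: 3+1 = 4
  item=4: 4+1 = 5
  item=5: 5+1 = 6
Therefore result = [1, 2, 3, 4, 5, 6].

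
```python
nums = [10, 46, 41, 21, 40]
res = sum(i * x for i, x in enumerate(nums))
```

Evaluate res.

Step 1: Compute i * x for each (i, x) in enumerate([10, 46, 41, 21, 40]):
  i=0, x=10: 0*10 = 0
  i=1, x=46: 1*46 = 46
  i=2, x=41: 2*41 = 82
  i=3, x=21: 3*21 = 63
  i=4, x=40: 4*40 = 160
Step 2: sum = 0 + 46 + 82 + 63 + 160 = 351.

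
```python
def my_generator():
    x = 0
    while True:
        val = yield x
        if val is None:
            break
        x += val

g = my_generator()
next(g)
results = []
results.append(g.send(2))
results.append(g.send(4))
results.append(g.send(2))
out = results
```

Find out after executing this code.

Step 1: next(g) -> yield 0.
Step 2: send(2) -> x = 2, yield 2.
Step 3: send(4) -> x = 6, yield 6.
Step 4: send(2) -> x = 8, yield 8.
Therefore out = [2, 6, 8].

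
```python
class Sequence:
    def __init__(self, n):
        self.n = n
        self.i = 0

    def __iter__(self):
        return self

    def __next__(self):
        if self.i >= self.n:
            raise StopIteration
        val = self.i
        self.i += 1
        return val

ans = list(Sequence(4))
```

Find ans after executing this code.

Step 1: Sequence(4) creates an iterator counting 0 to 3.
Step 2: list() consumes all values: [0, 1, 2, 3].
Therefore ans = [0, 1, 2, 3].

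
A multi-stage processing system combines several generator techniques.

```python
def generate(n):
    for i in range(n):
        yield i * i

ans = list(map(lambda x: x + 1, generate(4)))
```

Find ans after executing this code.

Step 1: generate(4) yields squares: [0, 1, 4, 9].
Step 2: map adds 1 to each: [1, 2, 5, 10].
Therefore ans = [1, 2, 5, 10].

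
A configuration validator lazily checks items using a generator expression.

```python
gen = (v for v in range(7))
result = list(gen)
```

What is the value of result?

Step 1: Generator expression iterates range(7): [0, 1, 2, 3, 4, 5, 6].
Step 2: list() collects all values.
Therefore result = [0, 1, 2, 3, 4, 5, 6].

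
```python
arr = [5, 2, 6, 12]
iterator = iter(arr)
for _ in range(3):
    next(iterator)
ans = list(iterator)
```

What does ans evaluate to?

Step 1: Create iterator over [5, 2, 6, 12].
Step 2: Advance 3 positions (consuming [5, 2, 6]).
Step 3: list() collects remaining elements: [12].
Therefore ans = [12].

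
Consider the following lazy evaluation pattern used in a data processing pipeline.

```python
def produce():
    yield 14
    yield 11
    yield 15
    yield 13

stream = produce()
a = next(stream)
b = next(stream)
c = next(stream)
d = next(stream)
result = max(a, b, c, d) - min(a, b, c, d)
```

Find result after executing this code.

Step 1: Create generator and consume all values:
  a = next(stream) = 14
  b = next(stream) = 11
  c = next(stream) = 15
  d = next(stream) = 13
Step 2: max = 15, min = 11, result = 15 - 11 = 4.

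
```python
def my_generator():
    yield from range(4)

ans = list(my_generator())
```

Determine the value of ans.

Step 1: yield from delegates to the iterable, yielding each element.
Step 2: Collected values: [0, 1, 2, 3].
Therefore ans = [0, 1, 2, 3].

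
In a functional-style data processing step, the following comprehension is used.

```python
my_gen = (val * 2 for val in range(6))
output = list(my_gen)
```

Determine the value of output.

Step 1: For each val in range(6), compute val*2:
  val=0: 0*2 = 0
  val=1: 1*2 = 2
  val=2: 2*2 = 4
  val=3: 3*2 = 6
  val=4: 4*2 = 8
  val=5: 5*2 = 10
Therefore output = [0, 2, 4, 6, 8, 10].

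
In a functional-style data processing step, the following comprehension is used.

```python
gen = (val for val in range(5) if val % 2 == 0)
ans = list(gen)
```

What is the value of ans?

Step 1: Filter range(5) keeping only even values:
  val=0: even, included
  val=1: odd, excluded
  val=2: even, included
  val=3: odd, excluded
  val=4: even, included
Therefore ans = [0, 2, 4].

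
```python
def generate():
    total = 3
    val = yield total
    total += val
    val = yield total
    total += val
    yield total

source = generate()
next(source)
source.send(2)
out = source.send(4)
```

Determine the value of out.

Step 1: next() -> yield total=3.
Step 2: send(2) -> val=2, total = 3+2 = 5, yield 5.
Step 3: send(4) -> val=4, total = 5+4 = 9, yield 9.
Therefore out = 9.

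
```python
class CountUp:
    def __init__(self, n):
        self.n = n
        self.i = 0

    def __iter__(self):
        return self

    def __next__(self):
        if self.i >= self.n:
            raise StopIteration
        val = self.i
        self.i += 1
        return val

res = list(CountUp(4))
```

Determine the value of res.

Step 1: CountUp(4) creates an iterator counting 0 to 3.
Step 2: list() consumes all values: [0, 1, 2, 3].
Therefore res = [0, 1, 2, 3].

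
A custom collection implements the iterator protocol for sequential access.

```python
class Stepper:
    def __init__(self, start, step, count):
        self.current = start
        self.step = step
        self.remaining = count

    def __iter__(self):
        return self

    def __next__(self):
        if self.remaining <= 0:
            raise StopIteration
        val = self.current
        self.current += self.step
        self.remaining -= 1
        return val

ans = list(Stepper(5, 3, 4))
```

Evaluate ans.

Step 1: Stepper starts at 5, increments by 3, for 4 steps:
  Yield 5, then current += 3
  Yield 8, then current += 3
  Yield 11, then current += 3
  Yield 14, then current += 3
Therefore ans = [5, 8, 11, 14].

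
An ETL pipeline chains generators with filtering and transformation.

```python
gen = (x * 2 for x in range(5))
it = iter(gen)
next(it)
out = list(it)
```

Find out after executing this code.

Step 1: Generator produces [0, 2, 4, 6, 8].
Step 2: next(it) consumes first element (0).
Step 3: list(it) collects remaining: [2, 4, 6, 8].
Therefore out = [2, 4, 6, 8].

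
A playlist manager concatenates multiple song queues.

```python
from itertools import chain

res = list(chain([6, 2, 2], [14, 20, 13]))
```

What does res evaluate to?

Step 1: chain() concatenates iterables: [6, 2, 2] + [14, 20, 13].
Therefore res = [6, 2, 2, 14, 20, 13].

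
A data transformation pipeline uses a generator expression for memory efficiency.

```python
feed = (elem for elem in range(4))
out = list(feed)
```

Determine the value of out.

Step 1: Generator expression iterates range(4): [0, 1, 2, 3].
Step 2: list() collects all values.
Therefore out = [0, 1, 2, 3].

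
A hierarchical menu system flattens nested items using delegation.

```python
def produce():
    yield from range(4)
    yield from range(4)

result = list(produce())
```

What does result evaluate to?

Step 1: Trace yields in order:
  yield 0
  yield 1
  yield 2
  yield 3
  yield 0
  yield 1
  yield 2
  yield 3
Therefore result = [0, 1, 2, 3, 0, 1, 2, 3].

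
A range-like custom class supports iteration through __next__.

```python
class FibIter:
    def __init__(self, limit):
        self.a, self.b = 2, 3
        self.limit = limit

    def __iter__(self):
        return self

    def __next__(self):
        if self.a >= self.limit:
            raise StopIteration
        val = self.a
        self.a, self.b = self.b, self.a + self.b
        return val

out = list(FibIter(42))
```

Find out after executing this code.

Step 1: Fibonacci-like sequence (a=2, b=3) until >= 42:
  Yield 2, then a,b = 3,5
  Yield 3, then a,b = 5,8
  Yield 5, then a,b = 8,13
  Yield 8, then a,b = 13,21
  Yield 13, then a,b = 21,34
  Yield 21, then a,b = 34,55
  Yield 34, then a,b = 55,89
Step 2: 55 >= 42, stop.
Therefore out = [2, 3, 5, 8, 13, 21, 34].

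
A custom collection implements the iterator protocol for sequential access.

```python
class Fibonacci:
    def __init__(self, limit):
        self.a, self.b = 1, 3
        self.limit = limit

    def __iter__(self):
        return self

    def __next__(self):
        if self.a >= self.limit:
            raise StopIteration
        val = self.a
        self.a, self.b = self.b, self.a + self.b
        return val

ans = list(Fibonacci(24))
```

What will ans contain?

Step 1: Fibonacci-like sequence (a=1, b=3) until >= 24:
  Yield 1, then a,b = 3,4
  Yield 3, then a,b = 4,7
  Yield 4, then a,b = 7,11
  Yield 7, then a,b = 11,18
  Yield 11, then a,b = 18,29
  Yield 18, then a,b = 29,47
Step 2: 29 >= 24, stop.
Therefore ans = [1, 3, 4, 7, 11, 18].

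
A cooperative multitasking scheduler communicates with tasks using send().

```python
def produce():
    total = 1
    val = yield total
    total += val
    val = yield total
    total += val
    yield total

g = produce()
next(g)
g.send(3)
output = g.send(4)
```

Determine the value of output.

Step 1: next() -> yield total=1.
Step 2: send(3) -> val=3, total = 1+3 = 4, yield 4.
Step 3: send(4) -> val=4, total = 4+4 = 8, yield 8.
Therefore output = 8.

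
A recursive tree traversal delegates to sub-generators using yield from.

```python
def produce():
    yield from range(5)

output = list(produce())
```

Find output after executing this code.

Step 1: yield from delegates to the iterable, yielding each element.
Step 2: Collected values: [0, 1, 2, 3, 4].
Therefore output = [0, 1, 2, 3, 4].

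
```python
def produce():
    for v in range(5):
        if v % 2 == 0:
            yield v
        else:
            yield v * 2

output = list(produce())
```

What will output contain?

Step 1: For each v in range(5), yield v if even, else v*2:
  v=0 (even): yield 0
  v=1 (odd): yield 1*2 = 2
  v=2 (even): yield 2
  v=3 (odd): yield 3*2 = 6
  v=4 (even): yield 4
Therefore output = [0, 2, 2, 6, 4].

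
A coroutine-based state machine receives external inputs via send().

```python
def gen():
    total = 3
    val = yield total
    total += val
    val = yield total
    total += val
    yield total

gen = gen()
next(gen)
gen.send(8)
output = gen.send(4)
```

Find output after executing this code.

Step 1: next() -> yield total=3.
Step 2: send(8) -> val=8, total = 3+8 = 11, yield 11.
Step 3: send(4) -> val=4, total = 11+4 = 15, yield 15.
Therefore output = 15.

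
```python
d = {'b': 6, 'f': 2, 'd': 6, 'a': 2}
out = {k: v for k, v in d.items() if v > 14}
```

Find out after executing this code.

Step 1: Filter items where value > 14:
  'b': 6 <= 14: removed
  'f': 2 <= 14: removed
  'd': 6 <= 14: removed
  'a': 2 <= 14: removed
Therefore out = {}.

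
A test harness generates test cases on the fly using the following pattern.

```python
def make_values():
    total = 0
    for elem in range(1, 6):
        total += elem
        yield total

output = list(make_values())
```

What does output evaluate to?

Step 1: Generator accumulates running sum:
  elem=1: total = 1, yield 1
  elem=2: total = 3, yield 3
  elem=3: total = 6, yield 6
  elem=4: total = 10, yield 10
  elem=5: total = 15, yield 15
Therefore output = [1, 3, 6, 10, 15].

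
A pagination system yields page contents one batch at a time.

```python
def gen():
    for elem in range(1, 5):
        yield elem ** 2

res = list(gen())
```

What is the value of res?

Step 1: For each elem in range(1, 5), yield elem**2:
  elem=1: yield 1**2 = 1
  elem=2: yield 2**2 = 4
  elem=3: yield 3**2 = 9
  elem=4: yield 4**2 = 16
Therefore res = [1, 4, 9, 16].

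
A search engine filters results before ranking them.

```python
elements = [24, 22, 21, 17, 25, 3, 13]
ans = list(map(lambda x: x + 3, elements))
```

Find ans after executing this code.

Step 1: Apply lambda x: x + 3 to each element:
  24 -> 27
  22 -> 25
  21 -> 24
  17 -> 20
  25 -> 28
  3 -> 6
  13 -> 16
Therefore ans = [27, 25, 24, 20, 28, 6, 16].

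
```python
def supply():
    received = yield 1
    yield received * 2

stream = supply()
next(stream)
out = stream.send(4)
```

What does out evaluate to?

Step 1: next(stream) advances to first yield, producing 1.
Step 2: send(4) resumes, received = 4.
Step 3: yield received * 2 = 4 * 2 = 8.
Therefore out = 8.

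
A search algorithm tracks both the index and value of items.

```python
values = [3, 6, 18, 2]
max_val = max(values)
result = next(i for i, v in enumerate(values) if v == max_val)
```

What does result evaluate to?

Step 1: max([3, 6, 18, 2]) = 18.
Step 2: Find first index where value == 18:
  Index 0: 3 != 18
  Index 1: 6 != 18
  Index 2: 18 == 18, found!
Therefore result = 2.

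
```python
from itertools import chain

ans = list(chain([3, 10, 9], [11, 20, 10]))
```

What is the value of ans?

Step 1: chain() concatenates iterables: [3, 10, 9] + [11, 20, 10].
Therefore ans = [3, 10, 9, 11, 20, 10].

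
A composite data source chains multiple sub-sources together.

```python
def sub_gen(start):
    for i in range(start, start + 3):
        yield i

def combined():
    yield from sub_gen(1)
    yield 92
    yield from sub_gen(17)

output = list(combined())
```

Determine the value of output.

Step 1: combined() delegates to sub_gen(1):
  yield 1
  yield 2
  yield 3
Step 2: yield 92
Step 3: Delegates to sub_gen(17):
  yield 17
  yield 18
  yield 19
Therefore output = [1, 2, 3, 92, 17, 18, 19].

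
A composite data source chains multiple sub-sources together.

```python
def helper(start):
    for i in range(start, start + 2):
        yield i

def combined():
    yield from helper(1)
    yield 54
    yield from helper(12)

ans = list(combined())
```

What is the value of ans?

Step 1: combined() delegates to helper(1):
  yield 1
  yield 2
Step 2: yield 54
Step 3: Delegates to helper(12):
  yield 12
  yield 13
Therefore ans = [1, 2, 54, 12, 13].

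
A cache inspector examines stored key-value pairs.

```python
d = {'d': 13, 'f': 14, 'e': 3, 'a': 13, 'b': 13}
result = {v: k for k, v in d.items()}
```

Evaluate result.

Step 1: Invert dict (swap keys and values):
  'd': 13 -> 13: 'd'
  'f': 14 -> 14: 'f'
  'e': 3 -> 3: 'e'
  'a': 13 -> 13: 'a'
  'b': 13 -> 13: 'b'
Therefore result = {13: 'b', 14: 'f', 3: 'e'}.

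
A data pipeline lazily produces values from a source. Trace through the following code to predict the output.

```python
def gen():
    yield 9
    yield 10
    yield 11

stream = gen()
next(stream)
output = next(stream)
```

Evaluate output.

Step 1: gen() creates a generator.
Step 2: next(stream) yields 9 (consumed and discarded).
Step 3: next(stream) yields 10, assigned to output.
Therefore output = 10.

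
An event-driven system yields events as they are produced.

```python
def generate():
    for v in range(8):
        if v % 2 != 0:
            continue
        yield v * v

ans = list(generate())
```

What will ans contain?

Step 1: Only yield v**2 when v is divisible by 2:
  v=0: 0 % 2 == 0, yield 0**2 = 0
  v=2: 2 % 2 == 0, yield 2**2 = 4
  v=4: 4 % 2 == 0, yield 4**2 = 16
  v=6: 6 % 2 == 0, yield 6**2 = 36
Therefore ans = [0, 4, 16, 36].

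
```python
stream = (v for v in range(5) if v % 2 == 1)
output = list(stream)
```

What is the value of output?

Step 1: Filter range(5) keeping only odd values:
  v=0: even, excluded
  v=1: odd, included
  v=2: even, excluded
  v=3: odd, included
  v=4: even, excluded
Therefore output = [1, 3].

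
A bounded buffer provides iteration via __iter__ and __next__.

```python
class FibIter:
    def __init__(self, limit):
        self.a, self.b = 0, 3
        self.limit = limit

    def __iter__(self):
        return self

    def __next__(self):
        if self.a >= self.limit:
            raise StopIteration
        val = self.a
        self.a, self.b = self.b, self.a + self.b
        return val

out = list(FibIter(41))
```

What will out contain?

Step 1: Fibonacci-like sequence (a=0, b=3) until >= 41:
  Yield 0, then a,b = 3,3
  Yield 3, then a,b = 3,6
  Yield 3, then a,b = 6,9
  Yield 6, then a,b = 9,15
  Yield 9, then a,b = 15,24
  Yield 15, then a,b = 24,39
  Yield 24, then a,b = 39,63
  Yield 39, then a,b = 63,102
Step 2: 63 >= 41, stop.
Therefore out = [0, 3, 3, 6, 9, 15, 24, 39].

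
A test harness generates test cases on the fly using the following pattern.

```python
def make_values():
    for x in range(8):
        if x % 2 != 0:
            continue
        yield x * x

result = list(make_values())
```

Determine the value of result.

Step 1: Only yield x**2 when x is divisible by 2:
  x=0: 0 % 2 == 0, yield 0**2 = 0
  x=2: 2 % 2 == 0, yield 2**2 = 4
  x=4: 4 % 2 == 0, yield 4**2 = 16
  x=6: 6 % 2 == 0, yield 6**2 = 36
Therefore result = [0, 4, 16, 36].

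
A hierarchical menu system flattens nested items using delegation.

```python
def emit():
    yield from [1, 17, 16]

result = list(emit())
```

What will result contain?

Step 1: yield from delegates to the iterable, yielding each element.
Step 2: Collected values: [1, 17, 16].
Therefore result = [1, 17, 16].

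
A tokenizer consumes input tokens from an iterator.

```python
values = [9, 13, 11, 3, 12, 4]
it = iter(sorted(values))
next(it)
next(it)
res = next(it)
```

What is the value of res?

Step 1: sorted([9, 13, 11, 3, 12, 4]) = [3, 4, 9, 11, 12, 13].
Step 2: Create iterator and skip 2 elements.
Step 3: next() returns 9.
Therefore res = 9.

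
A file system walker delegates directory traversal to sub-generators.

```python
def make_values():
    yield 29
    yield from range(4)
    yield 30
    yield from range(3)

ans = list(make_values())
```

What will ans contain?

Step 1: Trace yields in order:
  yield 29
  yield 0
  yield 1
  yield 2
  yield 3
  yield 30
  yield 0
  yield 1
  yield 2
Therefore ans = [29, 0, 1, 2, 3, 30, 0, 1, 2].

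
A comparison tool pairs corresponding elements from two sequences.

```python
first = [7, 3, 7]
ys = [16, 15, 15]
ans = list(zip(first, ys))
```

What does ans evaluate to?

Step 1: zip pairs elements at same index:
  Index 0: (7, 16)
  Index 1: (3, 15)
  Index 2: (7, 15)
Therefore ans = [(7, 16), (3, 15), (7, 15)].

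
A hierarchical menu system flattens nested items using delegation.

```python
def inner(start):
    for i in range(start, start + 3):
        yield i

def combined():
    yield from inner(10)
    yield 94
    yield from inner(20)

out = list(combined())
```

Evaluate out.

Step 1: combined() delegates to inner(10):
  yield 10
  yield 11
  yield 12
Step 2: yield 94
Step 3: Delegates to inner(20):
  yield 20
  yield 21
  yield 22
Therefore out = [10, 11, 12, 94, 20, 21, 22].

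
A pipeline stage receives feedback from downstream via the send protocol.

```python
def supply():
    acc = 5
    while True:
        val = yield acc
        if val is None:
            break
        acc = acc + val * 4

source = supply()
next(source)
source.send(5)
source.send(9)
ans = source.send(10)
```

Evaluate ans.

Step 1: next() -> yield acc=5.
Step 2: send(5) -> val=5, acc = 5 + 5*4 = 25, yield 25.
Step 3: send(9) -> val=9, acc = 25 + 9*4 = 61, yield 61.
Step 4: send(10) -> val=10, acc = 61 + 10*4 = 101, yield 101.
Therefore ans = 101.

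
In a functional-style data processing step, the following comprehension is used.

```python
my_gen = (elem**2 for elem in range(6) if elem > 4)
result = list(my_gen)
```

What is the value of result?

Step 1: For range(6), keep elem > 4, then square:
  elem=0: 0 <= 4, excluded
  elem=1: 1 <= 4, excluded
  elem=2: 2 <= 4, excluded
  elem=3: 3 <= 4, excluded
  elem=4: 4 <= 4, excluded
  elem=5: 5 > 4, yield 5**2 = 25
Therefore result = [25].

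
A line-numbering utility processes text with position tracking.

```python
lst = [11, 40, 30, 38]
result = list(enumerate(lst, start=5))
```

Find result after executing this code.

Step 1: enumerate with start=5:
  (5, 11)
  (6, 40)
  (7, 30)
  (8, 38)
Therefore result = [(5, 11), (6, 40), (7, 30), (8, 38)].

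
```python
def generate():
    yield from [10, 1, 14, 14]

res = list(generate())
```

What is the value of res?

Step 1: yield from delegates to the iterable, yielding each element.
Step 2: Collected values: [10, 1, 14, 14].
Therefore res = [10, 1, 14, 14].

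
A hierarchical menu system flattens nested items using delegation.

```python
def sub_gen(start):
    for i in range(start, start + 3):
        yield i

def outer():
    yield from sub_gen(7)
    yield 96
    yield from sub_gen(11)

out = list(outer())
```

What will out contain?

Step 1: outer() delegates to sub_gen(7):
  yield 7
  yield 8
  yield 9
Step 2: yield 96
Step 3: Delegates to sub_gen(11):
  yield 11
  yield 12
  yield 13
Therefore out = [7, 8, 9, 96, 11, 12, 13].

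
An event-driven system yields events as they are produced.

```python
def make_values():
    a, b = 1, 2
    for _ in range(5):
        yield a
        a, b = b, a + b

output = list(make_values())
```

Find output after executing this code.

Step 1: Fibonacci-like sequence starting with a=1, b=2:
  Iteration 1: yield a=1, then a,b = 2,3
  Iteration 2: yield a=2, then a,b = 3,5
  Iteration 3: yield a=3, then a,b = 5,8
  Iteration 4: yield a=5, then a,b = 8,13
  Iteration 5: yield a=8, then a,b = 13,21
Therefore output = [1, 2, 3, 5, 8].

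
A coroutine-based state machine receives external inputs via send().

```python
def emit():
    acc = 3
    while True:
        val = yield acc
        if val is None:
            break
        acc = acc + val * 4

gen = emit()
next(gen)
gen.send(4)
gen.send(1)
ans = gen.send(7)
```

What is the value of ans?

Step 1: next() -> yield acc=3.
Step 2: send(4) -> val=4, acc = 3 + 4*4 = 19, yield 19.
Step 3: send(1) -> val=1, acc = 19 + 1*4 = 23, yield 23.
Step 4: send(7) -> val=7, acc = 23 + 7*4 = 51, yield 51.
Therefore ans = 51.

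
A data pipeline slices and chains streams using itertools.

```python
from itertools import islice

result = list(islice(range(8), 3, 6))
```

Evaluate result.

Step 1: islice(range(8), 3, 6) takes elements at indices [3, 6).
Step 2: Elements: [3, 4, 5].
Therefore result = [3, 4, 5].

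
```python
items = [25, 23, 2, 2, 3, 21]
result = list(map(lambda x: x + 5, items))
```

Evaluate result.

Step 1: Apply lambda x: x + 5 to each element:
  25 -> 30
  23 -> 28
  2 -> 7
  2 -> 7
  3 -> 8
  21 -> 26
Therefore result = [30, 28, 7, 7, 8, 26].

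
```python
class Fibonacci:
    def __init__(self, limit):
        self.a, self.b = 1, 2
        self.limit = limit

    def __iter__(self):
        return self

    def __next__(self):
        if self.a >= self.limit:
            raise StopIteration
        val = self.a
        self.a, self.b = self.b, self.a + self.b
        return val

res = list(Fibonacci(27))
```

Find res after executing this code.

Step 1: Fibonacci-like sequence (a=1, b=2) until >= 27:
  Yield 1, then a,b = 2,3
  Yield 2, then a,b = 3,5
  Yield 3, then a,b = 5,8
  Yield 5, then a,b = 8,13
  Yield 8, then a,b = 13,21
  Yield 13, then a,b = 21,34
  Yield 21, then a,b = 34,55
Step 2: 34 >= 27, stop.
Therefore res = [1, 2, 3, 5, 8, 13, 21].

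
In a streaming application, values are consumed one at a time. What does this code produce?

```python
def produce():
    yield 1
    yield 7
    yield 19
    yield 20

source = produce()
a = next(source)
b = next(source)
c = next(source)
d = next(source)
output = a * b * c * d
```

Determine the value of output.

Step 1: Create generator and consume all values:
  a = next(source) = 1
  b = next(source) = 7
  c = next(source) = 19
  d = next(source) = 20
Step 2: output = 1 * 7 * 19 * 20 = 2660.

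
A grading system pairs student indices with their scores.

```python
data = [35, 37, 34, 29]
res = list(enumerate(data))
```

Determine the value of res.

Step 1: enumerate pairs each element with its index:
  (0, 35)
  (1, 37)
  (2, 34)
  (3, 29)
Therefore res = [(0, 35), (1, 37), (2, 34), (3, 29)].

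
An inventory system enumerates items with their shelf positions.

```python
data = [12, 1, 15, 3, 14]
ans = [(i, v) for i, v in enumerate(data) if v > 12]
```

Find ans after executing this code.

Step 1: Filter enumerate([12, 1, 15, 3, 14]) keeping v > 12:
  (0, 12): 12 <= 12, excluded
  (1, 1): 1 <= 12, excluded
  (2, 15): 15 > 12, included
  (3, 3): 3 <= 12, excluded
  (4, 14): 14 > 12, included
Therefore ans = [(2, 15), (4, 14)].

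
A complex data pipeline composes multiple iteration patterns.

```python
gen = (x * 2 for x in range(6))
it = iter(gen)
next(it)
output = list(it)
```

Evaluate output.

Step 1: Generator produces [0, 2, 4, 6, 8, 10].
Step 2: next(it) consumes first element (0).
Step 3: list(it) collects remaining: [2, 4, 6, 8, 10].
Therefore output = [2, 4, 6, 8, 10].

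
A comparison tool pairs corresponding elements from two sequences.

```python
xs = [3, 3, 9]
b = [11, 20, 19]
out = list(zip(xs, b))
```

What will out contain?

Step 1: zip pairs elements at same index:
  Index 0: (3, 11)
  Index 1: (3, 20)
  Index 2: (9, 19)
Therefore out = [(3, 11), (3, 20), (9, 19)].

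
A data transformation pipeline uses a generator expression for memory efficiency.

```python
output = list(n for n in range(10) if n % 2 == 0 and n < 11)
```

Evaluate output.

Step 1: Filter range(10) where n % 2 == 0 and n < 11:
  n=0: both conditions met, included
  n=1: excluded (1 % 2 != 0)
  n=2: both conditions met, included
  n=3: excluded (3 % 2 != 0)
  n=4: both conditions met, included
  n=5: excluded (5 % 2 != 0)
  n=6: both conditions met, included
  n=7: excluded (7 % 2 != 0)
  n=8: both conditions met, included
  n=9: excluded (9 % 2 != 0)
Therefore output = [0, 2, 4, 6, 8].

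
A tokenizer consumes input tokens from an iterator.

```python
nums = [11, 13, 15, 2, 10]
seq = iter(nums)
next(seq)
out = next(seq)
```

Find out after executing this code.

Step 1: Create iterator over [11, 13, 15, 2, 10].
Step 2: next() consumes 11.
Step 3: next() returns 13.
Therefore out = 13.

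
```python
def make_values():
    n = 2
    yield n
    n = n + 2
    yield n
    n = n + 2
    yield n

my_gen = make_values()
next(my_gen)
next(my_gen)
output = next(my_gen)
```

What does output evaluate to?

Step 1: Trace through generator execution:
  Yield 1: n starts at 2, yield 2
  Yield 2: n = 2 + 2 = 4, yield 4
  Yield 3: n = 4 + 2 = 6, yield 6
Step 2: First next() gets 2, second next() gets the second value, third next() yields 6.
Therefore output = 6.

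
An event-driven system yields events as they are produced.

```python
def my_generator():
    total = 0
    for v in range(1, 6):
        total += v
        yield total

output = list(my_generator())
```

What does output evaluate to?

Step 1: Generator accumulates running sum:
  v=1: total = 1, yield 1
  v=2: total = 3, yield 3
  v=3: total = 6, yield 6
  v=4: total = 10, yield 10
  v=5: total = 15, yield 15
Therefore output = [1, 3, 6, 10, 15].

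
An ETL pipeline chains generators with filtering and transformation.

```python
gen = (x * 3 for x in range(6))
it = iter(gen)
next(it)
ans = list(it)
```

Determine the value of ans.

Step 1: Generator produces [0, 3, 6, 9, 12, 15].
Step 2: next(it) consumes first element (0).
Step 3: list(it) collects remaining: [3, 6, 9, 12, 15].
Therefore ans = [3, 6, 9, 12, 15].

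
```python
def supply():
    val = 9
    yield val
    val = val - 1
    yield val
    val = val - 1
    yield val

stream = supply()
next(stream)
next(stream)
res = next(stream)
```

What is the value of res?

Step 1: Trace through generator execution:
  Yield 1: val starts at 9, yield 9
  Yield 2: val = 9 - 1 = 8, yield 8
  Yield 3: val = 8 - 1 = 7, yield 7
Step 2: First next() gets 9, second next() gets the second value, third next() yields 7.
Therefore res = 7.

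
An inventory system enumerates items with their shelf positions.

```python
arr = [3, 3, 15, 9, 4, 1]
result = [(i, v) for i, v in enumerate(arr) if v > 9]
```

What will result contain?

Step 1: Filter enumerate([3, 3, 15, 9, 4, 1]) keeping v > 9:
  (0, 3): 3 <= 9, excluded
  (1, 3): 3 <= 9, excluded
  (2, 15): 15 > 9, included
  (3, 9): 9 <= 9, excluded
  (4, 4): 4 <= 9, excluded
  (5, 1): 1 <= 9, excluded
Therefore result = [(2, 15)].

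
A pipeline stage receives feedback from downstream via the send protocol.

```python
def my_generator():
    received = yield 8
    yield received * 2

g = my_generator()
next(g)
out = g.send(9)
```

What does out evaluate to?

Step 1: next(g) advances to first yield, producing 8.
Step 2: send(9) resumes, received = 9.
Step 3: yield received * 2 = 9 * 2 = 18.
Therefore out = 18.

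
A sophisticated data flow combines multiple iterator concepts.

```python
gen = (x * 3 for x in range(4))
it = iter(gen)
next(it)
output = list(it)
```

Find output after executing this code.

Step 1: Generator produces [0, 3, 6, 9].
Step 2: next(it) consumes first element (0).
Step 3: list(it) collects remaining: [3, 6, 9].
Therefore output = [3, 6, 9].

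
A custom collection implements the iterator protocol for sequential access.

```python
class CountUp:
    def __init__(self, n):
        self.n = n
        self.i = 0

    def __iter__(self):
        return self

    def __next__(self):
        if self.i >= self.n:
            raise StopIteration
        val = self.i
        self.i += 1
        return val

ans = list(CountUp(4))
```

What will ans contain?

Step 1: CountUp(4) creates an iterator counting 0 to 3.
Step 2: list() consumes all values: [0, 1, 2, 3].
Therefore ans = [0, 1, 2, 3].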